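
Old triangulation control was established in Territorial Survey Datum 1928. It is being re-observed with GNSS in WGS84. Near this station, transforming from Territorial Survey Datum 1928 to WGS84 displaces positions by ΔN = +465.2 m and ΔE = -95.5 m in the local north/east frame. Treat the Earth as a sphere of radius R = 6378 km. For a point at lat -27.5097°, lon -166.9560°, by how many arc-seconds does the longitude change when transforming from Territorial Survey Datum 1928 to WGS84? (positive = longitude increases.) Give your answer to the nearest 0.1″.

Δλ = -3.5″

At latitude -27.5097°, cos φ = 0.886933.
One radian of longitude at latitude φ spans R cos φ, so Δλ = ΔE / (R cos φ) = -95.5 / (6378000 × 0.886933) = -1.6882e-05 rad = -3.482″.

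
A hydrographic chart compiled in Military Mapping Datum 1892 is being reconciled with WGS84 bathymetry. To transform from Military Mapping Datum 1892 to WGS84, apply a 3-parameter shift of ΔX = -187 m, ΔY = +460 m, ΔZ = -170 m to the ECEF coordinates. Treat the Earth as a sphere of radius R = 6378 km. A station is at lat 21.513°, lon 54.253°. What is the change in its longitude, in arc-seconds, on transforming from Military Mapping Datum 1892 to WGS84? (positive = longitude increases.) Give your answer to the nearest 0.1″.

sin φ = 0.366712, cos φ = 0.930334, sin λ = 0.811605, cos λ = 0.584207.
East component: ΔE = −sin λ·ΔX + cos λ·ΔY = −(0.811605)(-187) + (0.584207)(460) = 420.51 m.
1° of latitude spans πR/180 = 111317 m; at latitude φ, 1° of longitude spans that × cos φ = 103562.1 m, so Δλ = 420.51 / 103562.1 × 3600 = 14.617″.

Δλ = 14.6″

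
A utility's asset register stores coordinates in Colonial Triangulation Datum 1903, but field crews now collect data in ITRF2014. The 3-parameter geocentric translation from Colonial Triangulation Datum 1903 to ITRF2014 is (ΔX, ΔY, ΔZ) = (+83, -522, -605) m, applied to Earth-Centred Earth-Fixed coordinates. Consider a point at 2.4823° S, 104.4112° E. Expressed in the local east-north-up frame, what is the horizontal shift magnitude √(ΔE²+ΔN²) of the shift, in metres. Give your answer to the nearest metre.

629 m

The local east axis at (φ, λ) is (−sin λ, cos λ, 0), so ΔE = −sin(104.4112°)·83 + cos(104.4112°)·(-522) = 49.53 m.
The local north axis is (−sin φ cos λ, −sin φ sin λ, cos φ), giving ΔN = -0.895 − 21.897 − 604.432 = -627.22 m.
Horizontal magnitude = √(ΔE² + ΔN²) = √(49.53² + (-627.22)²) = 629.18 m.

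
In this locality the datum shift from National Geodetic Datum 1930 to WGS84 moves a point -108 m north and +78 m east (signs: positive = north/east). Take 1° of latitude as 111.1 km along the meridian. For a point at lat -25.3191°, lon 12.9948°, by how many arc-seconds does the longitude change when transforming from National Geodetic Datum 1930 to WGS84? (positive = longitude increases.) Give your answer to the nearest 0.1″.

Δλ = 2.8″

At latitude -25.3191°, cos φ = 0.903940.
1° of longitude at this latitude = 111.1 × cos φ = 100.43 km, so Δλ = 78.0 / 100427.7 = 0.0007767° = 2.796″.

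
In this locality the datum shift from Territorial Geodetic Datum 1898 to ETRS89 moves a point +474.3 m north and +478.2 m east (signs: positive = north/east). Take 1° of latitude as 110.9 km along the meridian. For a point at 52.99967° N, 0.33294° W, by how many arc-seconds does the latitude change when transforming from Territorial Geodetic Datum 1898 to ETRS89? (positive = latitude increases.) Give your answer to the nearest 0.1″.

1° of latitude = 110.9 km, so Δφ = 474.3 / 110900 = 0.0042768° = 15.397″.

Δφ = 15.4″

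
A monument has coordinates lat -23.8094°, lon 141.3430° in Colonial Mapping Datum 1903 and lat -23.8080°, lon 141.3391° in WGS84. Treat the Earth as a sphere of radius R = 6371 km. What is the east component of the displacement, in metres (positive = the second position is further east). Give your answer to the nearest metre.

ΔE = -397 m

Δφ = -23.8080° − -23.8094° = +0.0014°; Δλ = 141.3391° − 141.3430° = -0.0039°.
1° along a meridian = πR/180 = 111195 m.
ΔN = Δφ × 111195 = 155.7 m; ΔE = Δλ × 111195 × cos(-23.8094°) = -0.0039 × 111195 × 0.914893 = -396.8 m.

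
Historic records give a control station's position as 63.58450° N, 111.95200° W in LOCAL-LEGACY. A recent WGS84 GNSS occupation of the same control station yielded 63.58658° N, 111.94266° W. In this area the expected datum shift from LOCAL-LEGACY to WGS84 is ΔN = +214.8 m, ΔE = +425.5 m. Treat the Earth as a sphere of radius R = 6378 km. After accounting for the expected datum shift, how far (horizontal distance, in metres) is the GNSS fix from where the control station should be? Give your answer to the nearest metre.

Observed coordinate differences: Δφ = +0.00208°, Δλ = +0.00934°.
Converting to metres (1° lat = 111317 m, cos φ = 0.444877): observed ΔN = 231.5 m, observed ΔE = 462.5 m.
Subtracting the expected shift leaves a residual of 231.5 − (214.8) = 16.7 m north and 462.5 − (425.5) = 37.0 m east.
Residual distance = √(16.7² + 37.0²) = 40.6 m.

41 m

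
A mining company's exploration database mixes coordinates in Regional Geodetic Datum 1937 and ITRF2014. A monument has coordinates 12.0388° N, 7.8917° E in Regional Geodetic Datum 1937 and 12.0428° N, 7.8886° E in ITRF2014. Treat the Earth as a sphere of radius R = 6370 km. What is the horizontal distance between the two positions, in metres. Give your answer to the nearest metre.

Δφ = 12.0428° − 12.0388° = +0.0040°; Δλ = 7.8886° − 7.8917° = -0.0031°.
1° along a meridian = πR/180 = 111177 m.
ΔN = Δφ × 111177 = 444.7 m; ΔE = Δλ × 111177 × cos(12.0388°) = -0.0031 × 111177 × 0.978007 = -337.1 m.
Distance = √(ΔE² + ΔN²) = √((-337.1)² + 444.7²) = 558.0 m.

558 m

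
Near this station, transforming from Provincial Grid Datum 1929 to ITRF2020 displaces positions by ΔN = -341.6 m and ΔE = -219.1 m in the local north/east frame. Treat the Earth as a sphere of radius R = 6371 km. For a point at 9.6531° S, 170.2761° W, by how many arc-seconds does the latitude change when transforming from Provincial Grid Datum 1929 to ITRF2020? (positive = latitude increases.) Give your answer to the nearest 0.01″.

On a sphere of radius R, 1 rad of latitude = R, so Δφ = ΔN / R = -341.6 / 6371000 = -5.3618e-05 rad = -11.059″.

Δφ = -11.06″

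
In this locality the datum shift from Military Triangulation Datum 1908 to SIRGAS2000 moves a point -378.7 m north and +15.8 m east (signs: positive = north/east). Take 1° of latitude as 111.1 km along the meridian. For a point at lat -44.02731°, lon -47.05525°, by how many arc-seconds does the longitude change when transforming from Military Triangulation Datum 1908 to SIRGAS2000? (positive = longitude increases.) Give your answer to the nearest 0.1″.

At latitude -44.02731°, cos φ = 0.719009.
1° of longitude at this latitude = 111.1 × cos φ = 79.88 km, so Δλ = 15.8 / 79881.9 = 0.0001978° = 0.712″.

Δλ = 0.7″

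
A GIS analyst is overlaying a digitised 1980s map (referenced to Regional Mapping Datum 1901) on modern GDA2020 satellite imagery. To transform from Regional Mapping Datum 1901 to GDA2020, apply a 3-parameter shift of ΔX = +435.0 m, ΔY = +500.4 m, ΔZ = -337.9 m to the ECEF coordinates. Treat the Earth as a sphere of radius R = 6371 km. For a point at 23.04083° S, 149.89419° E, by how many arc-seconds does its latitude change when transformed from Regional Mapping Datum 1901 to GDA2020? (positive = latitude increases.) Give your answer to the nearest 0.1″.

Δφ = -11.7″

sin φ = -0.391387, cos φ = 0.920226, sin λ = 0.501598, cos λ = -0.865101.
North component: ΔN = −sin φ cos λ·ΔX − sin φ sin λ·ΔY + cos φ·ΔZ = −(-0.391387)(-0.865101)(435.0) − (-0.391387)(0.501598)(500.4) + (0.920226)(-337.9) = -359.99 m.
1° of latitude spans πR/180 = 111195 m, so Δφ = -359.99 / 111195 × 3600 = -11.655″.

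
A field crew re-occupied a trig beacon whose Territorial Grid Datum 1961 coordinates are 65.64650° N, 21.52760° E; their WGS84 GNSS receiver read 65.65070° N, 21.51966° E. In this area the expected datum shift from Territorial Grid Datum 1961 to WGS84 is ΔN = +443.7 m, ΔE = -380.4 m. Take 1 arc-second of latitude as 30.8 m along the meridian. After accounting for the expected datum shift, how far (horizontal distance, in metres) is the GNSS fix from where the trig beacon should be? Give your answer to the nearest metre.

28 m

Observed coordinate differences: Δφ = +0.00420°, Δλ = -0.00794°.
Converting to metres (1° lat = 110880 m, cos φ = 0.412365): observed ΔN = 465.7 m, observed ΔE = -363.0 m.
Subtracting the expected shift leaves a residual of 465.7 − (443.7) = 22.0 m north and -363.0 − (-380.4) = 17.4 m east.
Residual distance = √(22.0² + 17.4²) = 28.0 m.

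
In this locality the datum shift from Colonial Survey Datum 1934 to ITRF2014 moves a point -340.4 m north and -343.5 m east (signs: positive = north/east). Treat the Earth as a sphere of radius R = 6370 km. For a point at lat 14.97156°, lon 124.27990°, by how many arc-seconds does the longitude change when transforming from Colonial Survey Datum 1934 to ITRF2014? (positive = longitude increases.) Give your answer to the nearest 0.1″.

Δλ = -11.5″

At latitude 14.97156°, cos φ = 0.966054.
One radian of longitude at latitude φ spans R cos φ, so Δλ = ΔE / (R cos φ) = -343.5 / (6370000 × 0.966054) = -5.5819e-05 rad = -11.514″.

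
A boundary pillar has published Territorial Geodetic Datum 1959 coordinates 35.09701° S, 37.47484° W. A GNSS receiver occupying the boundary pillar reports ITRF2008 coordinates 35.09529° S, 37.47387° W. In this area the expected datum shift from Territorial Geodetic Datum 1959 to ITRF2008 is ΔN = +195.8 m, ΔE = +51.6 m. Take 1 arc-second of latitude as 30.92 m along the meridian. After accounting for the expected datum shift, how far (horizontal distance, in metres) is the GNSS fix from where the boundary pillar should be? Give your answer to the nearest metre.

37 m

Observed coordinate differences: Δφ = +0.00172°, Δλ = +0.00097°.
Converting to metres (1° lat = 111312 m, cos φ = 0.818180): observed ΔN = 191.5 m, observed ΔE = 88.3 m.
Subtracting the expected shift leaves a residual of 191.5 − (195.8) = -4.3 m north and 88.3 − (51.6) = 36.7 m east.
Residual distance = √((-4.3)² + 36.7²) = 37.0 m.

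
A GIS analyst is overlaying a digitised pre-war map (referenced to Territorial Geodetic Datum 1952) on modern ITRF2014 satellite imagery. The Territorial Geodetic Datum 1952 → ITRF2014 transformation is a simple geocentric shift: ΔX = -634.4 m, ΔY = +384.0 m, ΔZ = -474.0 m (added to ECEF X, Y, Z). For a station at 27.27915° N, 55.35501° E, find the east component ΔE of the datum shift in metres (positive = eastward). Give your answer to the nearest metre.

At φ = 27.27915°, λ = 55.35501°: sin φ = 0.458326, cos φ = 0.888784, sin λ = 0.822690, cos λ = 0.568490.
ΔE = −sin λ·ΔX + cos λ·ΔY = −(0.822690)·(-634.4) + (0.568490)·(384.0) = 740.21 m.

ΔE = 740 m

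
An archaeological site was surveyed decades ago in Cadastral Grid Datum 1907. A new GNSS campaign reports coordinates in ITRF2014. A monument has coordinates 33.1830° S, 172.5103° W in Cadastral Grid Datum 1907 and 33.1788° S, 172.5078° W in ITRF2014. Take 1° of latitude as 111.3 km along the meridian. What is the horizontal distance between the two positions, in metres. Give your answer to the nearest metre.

522 m

Δφ = -33.1788° − -33.1830° = +0.0042°; Δλ = -172.5078° − -172.5103° = +0.0025°.
ΔN = Δφ × 111300 = 467.5 m; ΔE = Δλ × 111300 × cos(-33.1830°) = +0.0025 × 111300 × 0.836927 = 232.9 m.
Distance = √(ΔE² + ΔN²) = √(232.9² + 467.5²) = 522.3 m.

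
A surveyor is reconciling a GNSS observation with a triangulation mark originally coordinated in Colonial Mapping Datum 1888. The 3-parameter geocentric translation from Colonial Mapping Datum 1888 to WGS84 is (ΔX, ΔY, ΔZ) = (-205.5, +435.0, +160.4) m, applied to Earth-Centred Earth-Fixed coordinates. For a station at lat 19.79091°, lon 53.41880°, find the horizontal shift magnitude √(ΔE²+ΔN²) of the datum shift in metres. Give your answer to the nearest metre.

The local east axis at (φ, λ) is (−sin λ, cos λ, 0), so ΔE = −sin(53.41880°)·(-205.5) + cos(53.41880°)·435.0 = 424.26 m.
The local north axis is (−sin φ cos λ, −sin φ sin λ, cos φ), giving ΔN = 41.467 − 118.273 + 150.926 = 74.12 m.
Horizontal magnitude = √(ΔE² + ΔN²) = √(424.26² + 74.12²) = 430.69 m.

431 m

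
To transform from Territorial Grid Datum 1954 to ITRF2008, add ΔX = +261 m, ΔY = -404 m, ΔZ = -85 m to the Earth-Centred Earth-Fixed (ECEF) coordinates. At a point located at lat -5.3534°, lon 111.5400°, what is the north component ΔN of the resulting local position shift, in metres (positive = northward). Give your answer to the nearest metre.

ΔN = -129 m

The local north axis is (−sin φ cos λ, −sin φ sin λ, cos φ), giving ΔN = -8.940 − 35.060 − 84.629 = -128.63 m.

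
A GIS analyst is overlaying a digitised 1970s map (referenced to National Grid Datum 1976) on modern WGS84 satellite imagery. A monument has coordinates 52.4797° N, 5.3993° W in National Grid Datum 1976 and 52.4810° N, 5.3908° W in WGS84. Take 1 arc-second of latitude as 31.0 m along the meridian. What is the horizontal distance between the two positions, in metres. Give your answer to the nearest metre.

Δφ = 52.4810° − 52.4797° = +0.0013°; Δλ = -5.3908° − -5.3993° = +0.0085°.
1° of latitude = 3600 × 31.00 = 111600 m.
ΔN = Δφ × 111600 = 145.1 m; ΔE = Δλ × 111600 × cos(52.4797°) = +0.0085 × 111600 × 0.609042 = 577.7 m.
Distance = √(ΔE² + ΔN²) = √(577.7² + 145.1²) = 595.7 m.

596 m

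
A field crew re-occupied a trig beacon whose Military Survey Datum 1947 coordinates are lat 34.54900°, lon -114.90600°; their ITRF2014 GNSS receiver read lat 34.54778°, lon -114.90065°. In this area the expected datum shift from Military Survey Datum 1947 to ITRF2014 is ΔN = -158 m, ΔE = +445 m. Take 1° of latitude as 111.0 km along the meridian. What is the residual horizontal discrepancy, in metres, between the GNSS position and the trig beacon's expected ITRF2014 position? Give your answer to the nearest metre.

Observed coordinate differences: Δφ = -0.00122°, Δλ = +0.00535°.
Converting to metres (1° lat = 111000 m, cos φ = 0.823641): observed ΔN = -135.4 m, observed ΔE = 489.1 m.
Subtracting the expected shift leaves a residual of -135.4 − (-158) = 22.6 m north and 489.1 − (445) = 44.1 m east.
Residual distance = √(22.6² + 44.1²) = 49.6 m.

50 m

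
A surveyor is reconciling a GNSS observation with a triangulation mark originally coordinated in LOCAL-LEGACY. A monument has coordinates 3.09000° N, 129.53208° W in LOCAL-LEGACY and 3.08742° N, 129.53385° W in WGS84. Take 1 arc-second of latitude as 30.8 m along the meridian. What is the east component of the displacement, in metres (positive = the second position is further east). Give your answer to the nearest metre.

ΔE = -196 m

Δφ = 3.08742° − 3.09000° = -0.00258°; Δλ = -129.53385° − -129.53208° = -0.00177°.
1° of latitude = 3600 × 30.80 = 110880 m.
ΔN = Δφ × 110880 = -286.1 m; ΔE = Δλ × 110880 × cos(3.09000°) = -0.00177 × 110880 × 0.998546 = -196.0 m.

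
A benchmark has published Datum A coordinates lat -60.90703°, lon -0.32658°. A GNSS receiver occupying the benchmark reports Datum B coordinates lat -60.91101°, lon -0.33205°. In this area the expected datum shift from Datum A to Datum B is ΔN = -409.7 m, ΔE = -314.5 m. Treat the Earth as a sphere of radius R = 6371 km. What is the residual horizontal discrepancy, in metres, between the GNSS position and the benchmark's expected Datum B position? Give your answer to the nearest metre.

38 m

Observed coordinate differences: Δφ = -0.00398°, Δλ = -0.00547°.
Converting to metres (1° lat = 111195 m, cos φ = 0.486228): observed ΔN = -442.6 m, observed ΔE = -295.7 m.
Subtracting the expected shift leaves a residual of -442.6 − (-409.7) = -32.9 m north and -295.7 − (-314.5) = 18.8 m east.
Residual distance = √((-32.9)² + 18.8²) = 37.8 m.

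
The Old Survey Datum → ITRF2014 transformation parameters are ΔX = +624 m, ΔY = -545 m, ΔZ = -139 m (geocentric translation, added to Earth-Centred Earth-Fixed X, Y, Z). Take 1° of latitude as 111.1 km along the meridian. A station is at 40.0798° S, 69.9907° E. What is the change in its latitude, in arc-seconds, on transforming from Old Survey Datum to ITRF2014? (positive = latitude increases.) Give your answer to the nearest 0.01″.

sin φ = -0.643854, cos φ = 0.765148, sin λ = 0.939637, cos λ = 0.342173.
North component: ΔN = −sin φ cos λ·ΔX − sin φ sin λ·ΔY + cos φ·ΔZ = −(-0.643854)(0.342173)(624) − (-0.643854)(0.939637)(-545) + (0.765148)(-139) = -298.60 m.
1° of latitude spans 111100 m, so Δφ = -298.60 / 111100 × 3600 = -9.676″.

Δφ = -9.68″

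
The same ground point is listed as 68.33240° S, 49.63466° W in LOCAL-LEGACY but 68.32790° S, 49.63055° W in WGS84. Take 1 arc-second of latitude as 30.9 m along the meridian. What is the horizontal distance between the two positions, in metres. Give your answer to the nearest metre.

528 m

Δφ = -68.32790° − -68.33240° = +0.00450°; Δλ = -49.63055° − -49.63466° = +0.00411°.
1° of latitude = 3600 × 30.90 = 111240 m.
ΔN = Δφ × 111240 = 500.6 m; ΔE = Δλ × 111240 × cos(-68.33240°) = +0.00411 × 111240 × 0.369221 = 168.8 m.
Distance = √(ΔE² + ΔN²) = √(168.8² + 500.6²) = 528.3 m.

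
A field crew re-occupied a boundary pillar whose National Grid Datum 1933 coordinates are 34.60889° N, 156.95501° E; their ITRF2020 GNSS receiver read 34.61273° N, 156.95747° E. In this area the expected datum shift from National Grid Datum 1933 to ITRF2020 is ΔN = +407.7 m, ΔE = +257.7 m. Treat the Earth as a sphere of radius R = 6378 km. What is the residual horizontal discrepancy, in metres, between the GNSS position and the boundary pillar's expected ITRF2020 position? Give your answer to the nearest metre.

Observed coordinate differences: Δφ = +0.00384°, Δλ = +0.00246°.
Converting to metres (1° lat = 111317 m, cos φ = 0.823048): observed ΔN = 427.5 m, observed ΔE = 225.4 m.
Subtracting the expected shift leaves a residual of 427.5 − (407.7) = 19.8 m north and 225.4 − (257.7) = -32.3 m east.
Residual distance = √(19.8² + (-32.3)²) = 37.9 m.

38 m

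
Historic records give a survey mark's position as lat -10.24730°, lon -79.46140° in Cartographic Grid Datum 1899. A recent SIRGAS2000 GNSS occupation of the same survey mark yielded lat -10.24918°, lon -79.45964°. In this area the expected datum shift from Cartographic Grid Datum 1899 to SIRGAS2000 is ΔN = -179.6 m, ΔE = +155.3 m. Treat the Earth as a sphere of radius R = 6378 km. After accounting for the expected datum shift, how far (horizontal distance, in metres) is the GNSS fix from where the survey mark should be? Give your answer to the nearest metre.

48 m

Observed coordinate differences: Δφ = -0.00188°, Δλ = +0.00176°.
Converting to metres (1° lat = 111317 m, cos φ = 0.984049): observed ΔN = -209.3 m, observed ΔE = 192.8 m.
Subtracting the expected shift leaves a residual of -209.3 − (-179.6) = -29.7 m north and 192.8 − (155.3) = 37.5 m east.
Residual distance = √((-29.7)² + 37.5²) = 47.8 m.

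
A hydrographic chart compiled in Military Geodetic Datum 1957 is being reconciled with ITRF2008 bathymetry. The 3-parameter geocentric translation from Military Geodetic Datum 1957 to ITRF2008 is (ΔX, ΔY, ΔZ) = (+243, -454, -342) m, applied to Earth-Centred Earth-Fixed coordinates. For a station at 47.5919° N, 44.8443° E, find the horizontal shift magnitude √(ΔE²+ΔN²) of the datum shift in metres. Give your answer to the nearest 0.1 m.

508.0 m

At φ = 47.5919°, λ = 44.8443°: sin φ = 0.738360, cos φ = 0.674407, sin λ = 0.705183, cos λ = 0.709026.
ΔE = −sin λ·ΔX + cos λ·ΔY = −(0.705183)·(243) + (0.709026)·(-454) = -493.26 m.
ΔN = −sin φ cos λ·ΔX − sin φ sin λ·ΔY + cos φ·ΔZ = −(0.738360)(0.709026)(243) − (0.738360)(0.705183)(-454) + (0.674407)(-342) = -121.47 m.
Horizontal magnitude = √(ΔE² + ΔN²) = √((-493.26)² + (-121.47)²) = 507.99 m.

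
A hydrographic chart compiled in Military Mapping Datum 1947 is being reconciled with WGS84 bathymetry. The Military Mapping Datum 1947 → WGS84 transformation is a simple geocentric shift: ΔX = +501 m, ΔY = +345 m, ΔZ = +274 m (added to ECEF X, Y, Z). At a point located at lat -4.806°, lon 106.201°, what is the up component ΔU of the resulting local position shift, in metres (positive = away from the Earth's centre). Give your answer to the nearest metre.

The local up (radial) axis is (cos φ cos λ, cos φ sin λ, sin φ), giving ΔU = -139.291 + 330.135 − 22.956 = 167.89 m.

ΔU = 168 m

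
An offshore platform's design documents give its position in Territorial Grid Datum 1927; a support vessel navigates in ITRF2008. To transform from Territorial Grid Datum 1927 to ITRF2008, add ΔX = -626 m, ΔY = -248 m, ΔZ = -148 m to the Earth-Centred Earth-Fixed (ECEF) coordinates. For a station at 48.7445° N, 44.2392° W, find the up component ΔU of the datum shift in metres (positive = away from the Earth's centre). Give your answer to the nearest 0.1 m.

ΔU = -292.9 m

The local up (radial) axis is (cos φ cos λ, cos φ sin λ, sin φ), giving ΔU = -295.741 + 114.092 − 111.263 = -292.91 m.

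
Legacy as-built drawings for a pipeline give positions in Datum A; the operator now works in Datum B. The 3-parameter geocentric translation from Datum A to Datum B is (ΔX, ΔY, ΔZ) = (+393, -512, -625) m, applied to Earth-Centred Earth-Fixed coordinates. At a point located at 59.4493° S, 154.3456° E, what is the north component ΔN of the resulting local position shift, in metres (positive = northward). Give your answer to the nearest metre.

ΔN = -814 m

The local north axis is (−sin φ cos λ, −sin φ sin λ, cos φ), giving ΔN = -305.080 − 190.894 − 317.688 = -813.66 m.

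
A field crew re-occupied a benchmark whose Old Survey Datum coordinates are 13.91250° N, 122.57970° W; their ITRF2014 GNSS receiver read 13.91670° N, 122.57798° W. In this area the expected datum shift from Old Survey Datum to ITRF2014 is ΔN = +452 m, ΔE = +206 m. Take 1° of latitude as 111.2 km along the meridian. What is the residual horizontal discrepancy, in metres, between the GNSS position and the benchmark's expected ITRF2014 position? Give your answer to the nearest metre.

25 m

Observed coordinate differences: Δφ = +0.00420°, Δλ = +0.00172°.
Converting to metres (1° lat = 111200 m, cos φ = 0.970664): observed ΔN = 467.0 m, observed ΔE = 185.7 m.
Subtracting the expected shift leaves a residual of 467.0 − (452) = 15.0 m north and 185.7 − (206) = -20.3 m east.
Residual distance = √(15.0² + (-20.3)²) = 25.3 m.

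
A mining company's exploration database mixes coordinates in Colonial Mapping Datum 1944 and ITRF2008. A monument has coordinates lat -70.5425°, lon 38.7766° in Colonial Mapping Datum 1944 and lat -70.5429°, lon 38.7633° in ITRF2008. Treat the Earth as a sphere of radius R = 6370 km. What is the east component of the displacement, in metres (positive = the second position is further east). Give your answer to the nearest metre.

ΔE = -493 m

Δφ = -70.5429° − -70.5425° = -0.0004°; Δλ = 38.7633° − 38.7766° = -0.0133°.
1° along a meridian = πR/180 = 111177 m.
ΔN = Δφ × 111177 = -44.5 m; ΔE = Δλ × 111177 × cos(-70.5425°) = -0.0133 × 111177 × 0.333108 = -492.6 m.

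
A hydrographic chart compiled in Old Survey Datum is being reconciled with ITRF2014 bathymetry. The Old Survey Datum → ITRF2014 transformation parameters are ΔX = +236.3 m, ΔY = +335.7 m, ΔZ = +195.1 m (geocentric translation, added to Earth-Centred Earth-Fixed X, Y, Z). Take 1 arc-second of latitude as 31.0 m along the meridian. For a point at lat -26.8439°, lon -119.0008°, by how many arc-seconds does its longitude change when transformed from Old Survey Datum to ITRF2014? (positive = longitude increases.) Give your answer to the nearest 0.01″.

Δλ = 1.59″

sin φ = -0.451561, cos φ = 0.892240, sin λ = -0.874613, cos λ = -0.484822.
East component: ΔE = −sin λ·ΔX + cos λ·ΔY = −(-0.874613)(236.3) + (-0.484822)(335.7) = 43.92 m.
1° of latitude spans 3600 × 31.00 = 111600 m; at latitude φ, 1° of longitude spans that × cos φ = 99574.0 m, so Δλ = 43.92 / 99574.0 × 3600 = 1.588″.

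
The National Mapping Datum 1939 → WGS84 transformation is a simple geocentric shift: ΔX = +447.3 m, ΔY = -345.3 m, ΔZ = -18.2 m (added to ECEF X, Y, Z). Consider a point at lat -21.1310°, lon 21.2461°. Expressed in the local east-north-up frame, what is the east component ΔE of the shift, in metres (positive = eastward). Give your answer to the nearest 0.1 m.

At φ = -21.1310°, λ = 21.2461°: sin φ = -0.360502, cos φ = 0.932759, sin λ = 0.362375, cos λ = 0.932033.
ΔE = −sin λ·ΔX + cos λ·ΔY = −(0.362375)·(447.3) + (0.932033)·(-345.3) = -483.92 m.

ΔE = -483.9 m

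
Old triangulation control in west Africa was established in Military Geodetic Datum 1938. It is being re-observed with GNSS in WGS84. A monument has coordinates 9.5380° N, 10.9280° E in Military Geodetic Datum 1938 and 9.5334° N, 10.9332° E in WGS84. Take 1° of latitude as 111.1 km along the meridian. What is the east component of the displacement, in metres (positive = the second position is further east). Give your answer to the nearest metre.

ΔE = 570 m

Δφ = 9.5334° − 9.5380° = -0.0046°; Δλ = 10.9332° − 10.9280° = +0.0052°.
ΔN = Δφ × 111100 = -511.1 m; ΔE = Δλ × 111100 × cos(9.5380°) = +0.0052 × 111100 × 0.986176 = 569.7 m.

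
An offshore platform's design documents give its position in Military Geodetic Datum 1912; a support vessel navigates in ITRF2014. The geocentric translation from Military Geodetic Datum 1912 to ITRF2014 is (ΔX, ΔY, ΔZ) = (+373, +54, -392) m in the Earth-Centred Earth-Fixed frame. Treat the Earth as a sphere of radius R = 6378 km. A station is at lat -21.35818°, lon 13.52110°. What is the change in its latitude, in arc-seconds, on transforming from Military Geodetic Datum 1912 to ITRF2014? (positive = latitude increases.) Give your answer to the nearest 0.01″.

Δφ = -7.39″

sin φ = -0.364197, cos φ = 0.931322, sin λ = 0.233803, cos λ = 0.972284.
North component: ΔN = −sin φ cos λ·ΔX − sin φ sin λ·ΔY + cos φ·ΔZ = −(-0.364197)(0.972284)(373) − (-0.364197)(0.233803)(54) + (0.931322)(-392) = -228.40 m.
1° of latitude spans πR/180 = 111317 m, so Δφ = -228.40 / 111317 × 3600 = -7.386″.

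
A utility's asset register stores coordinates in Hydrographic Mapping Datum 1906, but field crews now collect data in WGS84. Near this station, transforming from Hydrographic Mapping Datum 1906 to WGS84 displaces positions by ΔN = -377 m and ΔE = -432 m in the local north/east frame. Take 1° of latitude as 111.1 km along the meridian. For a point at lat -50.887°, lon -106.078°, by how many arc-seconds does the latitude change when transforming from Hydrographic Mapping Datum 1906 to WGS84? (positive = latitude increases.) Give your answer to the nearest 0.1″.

1° of latitude = 111.1 km, so Δφ = -377.0 / 111100 = -0.0033933° = -12.216″.

Δφ = -12.2″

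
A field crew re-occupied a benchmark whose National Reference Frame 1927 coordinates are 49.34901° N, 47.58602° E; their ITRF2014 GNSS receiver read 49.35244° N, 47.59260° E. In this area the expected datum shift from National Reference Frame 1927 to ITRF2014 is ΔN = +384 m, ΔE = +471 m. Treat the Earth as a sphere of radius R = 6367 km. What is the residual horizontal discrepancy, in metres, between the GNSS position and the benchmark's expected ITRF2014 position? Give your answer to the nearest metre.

6 m

Observed coordinate differences: Δφ = +0.00343°, Δλ = +0.00658°.
Converting to metres (1° lat = 111125 m, cos φ = 0.651450): observed ΔN = 381.2 m, observed ΔE = 476.3 m.
Subtracting the expected shift leaves a residual of 381.2 − (384) = -2.8 m north and 476.3 − (471) = 5.3 m east.
Residual distance = √((-2.8)² + 5.3²) = 6.1 m.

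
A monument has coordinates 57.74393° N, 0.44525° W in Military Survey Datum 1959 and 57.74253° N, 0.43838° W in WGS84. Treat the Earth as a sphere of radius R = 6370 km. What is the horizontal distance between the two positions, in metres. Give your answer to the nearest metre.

Δφ = 57.74253° − 57.74393° = -0.00140°; Δλ = -0.43838° − -0.44525° = +0.00687°.
1° along a meridian = πR/180 = 111177 m.
ΔN = Δφ × 111177 = -155.6 m; ΔE = Δλ × 111177 × cos(57.74393°) = +0.00687 × 111177 × 0.533704 = 407.6 m.
Distance = √(ΔE² + ΔN²) = √(407.6² + (-155.6)²) = 436.3 m.

436 m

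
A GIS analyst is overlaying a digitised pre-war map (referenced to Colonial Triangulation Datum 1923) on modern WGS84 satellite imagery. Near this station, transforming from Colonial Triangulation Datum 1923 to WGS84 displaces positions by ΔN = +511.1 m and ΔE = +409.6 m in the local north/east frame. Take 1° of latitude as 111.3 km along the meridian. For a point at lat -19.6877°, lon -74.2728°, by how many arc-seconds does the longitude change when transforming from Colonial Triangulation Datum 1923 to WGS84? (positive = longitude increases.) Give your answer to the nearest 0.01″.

Δλ = 14.07″

At latitude -19.6877°, cos φ = 0.941543.
1° of longitude at this latitude = 111.3 × cos φ = 104.79 km, so Δλ = 409.6 / 104793.7 = 0.0039086° = 14.071″.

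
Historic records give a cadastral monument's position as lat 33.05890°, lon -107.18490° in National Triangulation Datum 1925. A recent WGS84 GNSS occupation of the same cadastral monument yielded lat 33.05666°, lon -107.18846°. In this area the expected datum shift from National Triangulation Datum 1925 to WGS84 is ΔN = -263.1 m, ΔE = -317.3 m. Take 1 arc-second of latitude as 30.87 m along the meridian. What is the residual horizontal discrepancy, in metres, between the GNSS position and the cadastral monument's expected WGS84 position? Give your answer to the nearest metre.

20 m

Observed coordinate differences: Δφ = -0.00224°, Δλ = -0.00356°.
Converting to metres (1° lat = 111132 m, cos φ = 0.838110): observed ΔN = -248.9 m, observed ΔE = -331.6 m.
Subtracting the expected shift leaves a residual of -248.9 − (-263.1) = 14.2 m north and -331.6 − (-317.3) = -14.3 m east.
Residual distance = √(14.2² + (-14.3)²) = 20.1 m.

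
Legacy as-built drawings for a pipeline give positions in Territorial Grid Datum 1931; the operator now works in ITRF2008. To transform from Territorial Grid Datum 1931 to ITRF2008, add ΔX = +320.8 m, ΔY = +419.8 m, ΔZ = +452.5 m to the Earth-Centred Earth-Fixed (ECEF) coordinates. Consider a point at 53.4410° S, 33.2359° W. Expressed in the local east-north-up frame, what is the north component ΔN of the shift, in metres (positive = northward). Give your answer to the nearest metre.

The local north axis is (−sin φ cos λ, −sin φ sin λ, cos φ), giving ΔN = 215.530 − 184.816 + 269.532 = 300.25 m.

ΔN = 300 m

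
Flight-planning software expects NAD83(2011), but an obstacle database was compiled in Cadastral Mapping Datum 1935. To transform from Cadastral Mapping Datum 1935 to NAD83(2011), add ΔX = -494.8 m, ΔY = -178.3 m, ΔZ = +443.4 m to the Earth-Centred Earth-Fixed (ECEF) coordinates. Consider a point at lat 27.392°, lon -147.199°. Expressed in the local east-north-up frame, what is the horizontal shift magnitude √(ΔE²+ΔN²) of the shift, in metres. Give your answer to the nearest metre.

197 m

At φ = 27.392°, λ = -147.199°: sin φ = 0.460076, cos φ = 0.887880, sin λ = -0.541723, cos λ = -0.840557.
ΔE = −sin λ·ΔX + cos λ·ΔY = −(-0.541723)·(-494.8) + (-0.840557)·(-178.3) = -118.17 m.
ΔN = −sin φ cos λ·ΔX − sin φ sin λ·ΔY + cos φ·ΔZ = −(0.460076)(-0.840557)(-494.8) − (0.460076)(-0.541723)(-178.3) + (0.887880)(443.4) = 157.90 m.
Horizontal magnitude = √(ΔE² + ΔN²) = √((-118.17)² + 157.90²) = 197.22 m.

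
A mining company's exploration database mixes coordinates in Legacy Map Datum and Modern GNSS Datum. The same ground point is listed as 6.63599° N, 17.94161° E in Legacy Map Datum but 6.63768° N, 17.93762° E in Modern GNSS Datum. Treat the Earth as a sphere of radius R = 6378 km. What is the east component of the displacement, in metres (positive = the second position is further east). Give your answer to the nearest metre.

ΔE = -441 m

Δφ = 6.63768° − 6.63599° = +0.00169°; Δλ = 17.93762° − 17.94161° = -0.00399°.
1° along a meridian = πR/180 = 111317 m.
ΔN = Δφ × 111317 = 188.1 m; ΔE = Δλ × 111317 × cos(6.63599°) = -0.00399 × 111317 × 0.993300 = -441.2 m.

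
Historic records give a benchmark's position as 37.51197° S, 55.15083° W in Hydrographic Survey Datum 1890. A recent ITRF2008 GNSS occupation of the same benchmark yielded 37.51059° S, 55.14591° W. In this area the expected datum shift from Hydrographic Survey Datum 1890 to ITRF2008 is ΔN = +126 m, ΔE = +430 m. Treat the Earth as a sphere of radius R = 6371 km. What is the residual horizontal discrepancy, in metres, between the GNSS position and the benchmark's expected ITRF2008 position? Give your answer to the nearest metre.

Observed coordinate differences: Δφ = +0.00138°, Δλ = +0.00492°.
Converting to metres (1° lat = 111195 m, cos φ = 0.793226): observed ΔN = 153.4 m, observed ΔE = 434.0 m.
Subtracting the expected shift leaves a residual of 153.4 − (126) = 27.4 m north and 434.0 − (430) = 4.0 m east.
Residual distance = √(27.4² + 4.0²) = 27.7 m.

28 m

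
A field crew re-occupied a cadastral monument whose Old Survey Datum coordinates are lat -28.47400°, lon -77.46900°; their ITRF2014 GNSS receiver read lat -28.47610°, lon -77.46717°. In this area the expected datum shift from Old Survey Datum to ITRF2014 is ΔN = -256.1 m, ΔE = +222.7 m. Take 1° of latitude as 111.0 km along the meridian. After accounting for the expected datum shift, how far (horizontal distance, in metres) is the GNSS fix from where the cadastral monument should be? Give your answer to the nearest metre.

50 m

Observed coordinate differences: Δφ = -0.00210°, Δλ = +0.00183°.
Converting to metres (1° lat = 111000 m, cos φ = 0.879034): observed ΔN = -233.1 m, observed ΔE = 178.6 m.
Subtracting the expected shift leaves a residual of -233.1 − (-256.1) = 23.0 m north and 178.6 − (222.7) = -44.1 m east.
Residual distance = √(23.0² + (-44.1)²) = 49.8 m.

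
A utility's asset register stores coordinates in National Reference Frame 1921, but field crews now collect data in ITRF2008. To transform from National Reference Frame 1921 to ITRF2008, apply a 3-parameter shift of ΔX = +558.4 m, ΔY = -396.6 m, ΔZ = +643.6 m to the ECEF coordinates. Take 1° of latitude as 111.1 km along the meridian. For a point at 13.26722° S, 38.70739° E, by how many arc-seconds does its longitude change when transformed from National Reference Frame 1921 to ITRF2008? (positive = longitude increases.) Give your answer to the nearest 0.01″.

sin φ = -0.229493, cos φ = 0.973310, sin λ = 0.625343, cos λ = 0.780350.
East component: ΔE = −sin λ·ΔX + cos λ·ΔY = −(0.625343)(558.4) + (0.780350)(-396.6) = -658.68 m.
1° of latitude spans 111100 m; at latitude φ, 1° of longitude spans that × cos φ = 108134.8 m, so Δλ = -658.68 / 108134.8 × 3600 = -21.929″.

Δλ = -21.93″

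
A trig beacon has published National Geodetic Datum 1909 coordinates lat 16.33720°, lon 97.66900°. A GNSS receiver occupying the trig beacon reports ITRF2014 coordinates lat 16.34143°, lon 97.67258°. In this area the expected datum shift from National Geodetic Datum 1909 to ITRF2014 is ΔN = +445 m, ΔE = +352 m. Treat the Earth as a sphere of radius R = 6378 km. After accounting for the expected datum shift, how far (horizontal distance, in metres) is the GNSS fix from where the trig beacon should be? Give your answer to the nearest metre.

Observed coordinate differences: Δφ = +0.00423°, Δλ = +0.00358°.
Converting to metres (1° lat = 111317 m, cos φ = 0.959623): observed ΔN = 470.9 m, observed ΔE = 382.4 m.
Subtracting the expected shift leaves a residual of 470.9 − (445) = 25.9 m north and 382.4 − (352) = 30.4 m east.
Residual distance = √(25.9² + 30.4²) = 39.9 m.

40 m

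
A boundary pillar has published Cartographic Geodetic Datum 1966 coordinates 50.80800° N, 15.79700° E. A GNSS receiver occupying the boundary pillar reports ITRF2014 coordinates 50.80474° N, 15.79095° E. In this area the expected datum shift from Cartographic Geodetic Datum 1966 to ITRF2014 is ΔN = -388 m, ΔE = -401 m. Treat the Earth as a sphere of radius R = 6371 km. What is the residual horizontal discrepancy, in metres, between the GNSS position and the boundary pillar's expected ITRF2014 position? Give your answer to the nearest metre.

35 m

Observed coordinate differences: Δφ = -0.00326°, Δλ = -0.00605°.
Converting to metres (1° lat = 111195 m, cos φ = 0.631921): observed ΔN = -362.5 m, observed ΔE = -425.1 m.
Subtracting the expected shift leaves a residual of -362.5 − (-388) = 25.5 m north and -425.1 − (-401) = -24.1 m east.
Residual distance = √(25.5² + (-24.1)²) = 35.1 m.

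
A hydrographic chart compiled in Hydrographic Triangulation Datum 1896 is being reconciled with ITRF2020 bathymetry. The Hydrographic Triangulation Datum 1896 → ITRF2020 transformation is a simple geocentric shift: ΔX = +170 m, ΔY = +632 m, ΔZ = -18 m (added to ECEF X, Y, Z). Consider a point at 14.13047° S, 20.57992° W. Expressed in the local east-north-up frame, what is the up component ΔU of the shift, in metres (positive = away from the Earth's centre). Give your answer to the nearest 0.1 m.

At φ = -14.13047°, λ = -20.57992°: sin φ = -0.244131, cos φ = 0.969742, sin λ = -0.351514, cos λ = 0.936183.
ΔU = cos φ cos λ·ΔX + cos φ sin λ·ΔY + sin φ·ΔZ = (0.969742)(0.936183)(170) + (0.969742)(-0.351514)(632) + (-0.244131)(-18) = -56.70 m.

ΔU = -56.7 m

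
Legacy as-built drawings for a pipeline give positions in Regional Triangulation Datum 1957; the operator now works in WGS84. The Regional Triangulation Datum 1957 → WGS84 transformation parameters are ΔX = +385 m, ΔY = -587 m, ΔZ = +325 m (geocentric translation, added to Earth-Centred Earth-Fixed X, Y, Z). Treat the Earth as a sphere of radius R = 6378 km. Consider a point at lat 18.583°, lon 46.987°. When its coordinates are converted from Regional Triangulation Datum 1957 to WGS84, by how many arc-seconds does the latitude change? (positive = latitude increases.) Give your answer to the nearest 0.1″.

Δφ = 11.7″

sin φ = 0.318678, cos φ = 0.947863, sin λ = 0.731199, cos λ = 0.682164.
North component: ΔN = −sin φ cos λ·ΔX − sin φ sin λ·ΔY + cos φ·ΔZ = −(0.318678)(0.682164)(385) − (0.318678)(0.731199)(-587) + (0.947863)(325) = 361.14 m.
1° of latitude spans πR/180 = 111317 m, so Δφ = 361.14 / 111317 × 3600 = 11.679″.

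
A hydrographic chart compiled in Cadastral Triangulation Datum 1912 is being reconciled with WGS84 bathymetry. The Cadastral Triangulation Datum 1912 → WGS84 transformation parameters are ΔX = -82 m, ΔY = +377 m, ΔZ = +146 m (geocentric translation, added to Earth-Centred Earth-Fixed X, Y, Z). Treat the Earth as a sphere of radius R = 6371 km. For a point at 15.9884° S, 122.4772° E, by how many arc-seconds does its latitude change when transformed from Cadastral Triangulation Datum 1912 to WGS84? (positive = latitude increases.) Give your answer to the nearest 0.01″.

sin φ = -0.275443, cos φ = 0.961317, sin λ = 0.843605, cos λ = -0.536964.
North component: ΔN = −sin φ cos λ·ΔX − sin φ sin λ·ΔY + cos φ·ΔZ = −(-0.275443)(-0.536964)(-82) − (-0.275443)(0.843605)(377) + (0.961317)(146) = 240.08 m.
1° of latitude spans πR/180 = 111195 m, so Δφ = 240.08 / 111195 × 3600 = 7.773″.

Δφ = 7.77″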